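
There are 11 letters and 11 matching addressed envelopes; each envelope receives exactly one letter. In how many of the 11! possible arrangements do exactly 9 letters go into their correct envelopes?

Pick the 9 fixed positions: C(11,9) = 55 ways.
The other 2 form a derangement: !2 = 1.
Total: 55 × 1 = 55.

55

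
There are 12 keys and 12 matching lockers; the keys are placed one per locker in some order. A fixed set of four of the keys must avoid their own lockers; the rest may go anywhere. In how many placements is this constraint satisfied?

339696000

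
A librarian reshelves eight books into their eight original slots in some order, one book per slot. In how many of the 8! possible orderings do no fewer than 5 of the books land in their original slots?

141

Sum C(8,i)·!(8-i) for i = 5..8:
  i=5: C(8,5)·!3 = 56·2 = 112
  i=6: C(8,6)·!2 = 28·1 = 28
  i=7: C(8,7)·!1 = 8·0 = 0
  i=8: C(8,8)·!0 = 1·1 = 1
Total = 141.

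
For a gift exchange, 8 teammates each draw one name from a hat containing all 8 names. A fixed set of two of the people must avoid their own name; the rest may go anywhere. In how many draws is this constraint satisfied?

30960

Inclusion-exclusion on the 2 forbidden self-matches:
Σ_{j=0}^{2} (-1)^j C(2,j)(8-j)!
= C(2,0)·8! - C(2,1)·7! + C(2,2)·6!
= 40320 - 10080 + 720
= 30960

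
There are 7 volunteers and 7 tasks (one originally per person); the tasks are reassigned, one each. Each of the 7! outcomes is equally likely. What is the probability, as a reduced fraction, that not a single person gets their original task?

103/280

Favorable outcomes: !7 = 1854.
Total outcomes: 7! = 5040.
Probability = 1854/5040 = 103/280.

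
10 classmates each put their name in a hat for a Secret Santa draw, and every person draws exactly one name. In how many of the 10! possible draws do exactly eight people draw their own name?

45

Pick the 8 fixed positions: C(10,8) = 45 ways.
The remaining 2 must be deranged: !2 = 1.
Total: 45 × 1 = 45.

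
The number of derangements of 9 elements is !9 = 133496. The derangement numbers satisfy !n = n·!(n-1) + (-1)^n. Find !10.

1334961

!10 = 10·133496 + 1 = 1334961.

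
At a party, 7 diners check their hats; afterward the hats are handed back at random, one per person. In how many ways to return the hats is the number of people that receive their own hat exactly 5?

21

Choose which 5 of the 7 are fixed: C(7,5) = 21.
The other 2 form a derangement: !2 = 1.
Total: 21 × 1 = 21.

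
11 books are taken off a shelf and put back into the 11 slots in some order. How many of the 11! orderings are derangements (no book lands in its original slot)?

14684570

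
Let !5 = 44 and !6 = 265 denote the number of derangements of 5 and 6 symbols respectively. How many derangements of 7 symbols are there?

1854

!7 = (7-1)·(!6 + !5) = 6·(265 + 44) = 6·309 = 1854.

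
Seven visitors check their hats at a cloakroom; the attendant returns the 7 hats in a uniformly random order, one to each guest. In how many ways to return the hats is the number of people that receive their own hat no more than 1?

3709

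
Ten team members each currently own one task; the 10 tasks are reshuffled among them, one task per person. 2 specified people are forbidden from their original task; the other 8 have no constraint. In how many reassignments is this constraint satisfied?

2943360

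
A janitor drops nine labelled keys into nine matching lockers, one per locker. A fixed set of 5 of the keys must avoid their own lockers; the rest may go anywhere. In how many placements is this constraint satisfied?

Let A_j be the event that the j-th constrained one is fixed. By inclusion-exclusion over the 5 events:
Σ_{j=0}^{5} (-1)^j C(5,j)(9-j)!
= C(5,0)·9! - C(5,1)·8! + C(5,2)·7! - C(5,3)·6! + C(5,4)·5! - C(5,5)·4!
= 362880 - 201600 + 50400 - 7200 + 600 - 24
= 205056

205056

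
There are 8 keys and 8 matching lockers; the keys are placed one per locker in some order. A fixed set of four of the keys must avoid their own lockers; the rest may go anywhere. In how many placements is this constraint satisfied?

24024

Let A_j be the event that the j-th constrained one is fixed. By inclusion-exclusion over the 4 events:
Σ_{j=0}^{4} (-1)^j C(4,j)(8-j)!
= C(4,0)·8! - C(4,1)·7! + C(4,2)·6! - C(4,3)·5! + C(4,4)·4!
= 40320 - 20160 + 4320 - 480 + 24
= 24024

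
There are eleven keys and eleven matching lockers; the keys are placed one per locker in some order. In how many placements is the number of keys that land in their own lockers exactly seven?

2970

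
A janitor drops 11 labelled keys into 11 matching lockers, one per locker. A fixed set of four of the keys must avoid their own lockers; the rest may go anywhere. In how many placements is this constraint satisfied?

Inclusion-exclusion on the 4 forbidden self-matches:
Σ_{j=0}^{4} (-1)^j C(4,j)(11-j)!
= C(4,0)·11! - C(4,1)·10! + C(4,2)·9! - C(4,3)·8! + C(4,4)·7!
= 39916800 - 14515200 + 2177280 - 161280 + 5040
= 27422640

27422640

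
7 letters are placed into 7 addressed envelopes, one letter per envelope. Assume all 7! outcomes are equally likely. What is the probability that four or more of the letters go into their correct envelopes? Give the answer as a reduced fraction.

23/1260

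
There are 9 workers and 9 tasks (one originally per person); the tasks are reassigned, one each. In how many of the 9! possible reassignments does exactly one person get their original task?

133497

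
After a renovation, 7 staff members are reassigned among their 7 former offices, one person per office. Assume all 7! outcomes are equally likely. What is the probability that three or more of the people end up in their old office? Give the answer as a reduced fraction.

Favorable outcomes: Σ_{i≥3} C(7,i)·!(7-i) = 35·9 + 35·2 + 21·1 + 7·0 + 1·1 = 407.
Total outcomes: 7! = 5040.
Probability = 407/5040 = 407/5040.

407/5040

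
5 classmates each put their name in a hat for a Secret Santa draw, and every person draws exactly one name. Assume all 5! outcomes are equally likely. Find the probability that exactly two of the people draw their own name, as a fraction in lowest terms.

1/6

Favorable outcomes: C(5,2)·!3 = 10·2 = 20.
Total outcomes: 5! = 120.
Probability = 20/120 = 1/6.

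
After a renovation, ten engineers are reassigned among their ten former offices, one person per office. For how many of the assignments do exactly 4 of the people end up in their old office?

55650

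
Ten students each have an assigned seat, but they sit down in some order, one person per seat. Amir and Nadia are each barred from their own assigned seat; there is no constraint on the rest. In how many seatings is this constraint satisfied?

2943360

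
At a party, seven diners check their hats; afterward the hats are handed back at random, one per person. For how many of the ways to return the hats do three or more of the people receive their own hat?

# with exactly i fixed is C(7,i)·!(7-i); sum over i=3..7:
  i=3: C(7,3)·!4 = 35·9 = 315
  i=4: C(7,4)·!3 = 35·2 = 70
  i=5: C(7,5)·!2 = 21·1 = 21
  i=6: C(7,6)·!1 = 7·0 = 0
  i=7: C(7,7)·!0 = 1·1 = 1
Total = 407.

407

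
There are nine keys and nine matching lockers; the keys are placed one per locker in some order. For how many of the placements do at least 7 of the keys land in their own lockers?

37

Sum C(9,i)·!(9-i) for i = 7..9:
  i=7: C(9,7)·!2 = 36·1 = 36
  i=8: C(9,8)·!1 = 9·0 = 0
  i=9: C(9,9)·!0 = 1·1 = 1
Total = 37.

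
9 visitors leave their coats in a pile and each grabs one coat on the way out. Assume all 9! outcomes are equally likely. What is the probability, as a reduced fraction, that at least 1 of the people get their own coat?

Favorable outcomes: Σ_{i≥1} C(9,i)·!(9-i) = 9·14833 + 36·1854 + 84·265 + 126·44 + 126·9 + 84·2 + 36·1 + 9·0 + 1·1 = 229384.
Total outcomes: 9! = 362880.
Probability = 229384/362880 = 28673/45360.

28673/45360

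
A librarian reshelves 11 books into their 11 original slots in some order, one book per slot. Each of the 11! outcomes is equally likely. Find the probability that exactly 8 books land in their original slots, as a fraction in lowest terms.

Favorable outcomes: C(11,8)·!3 = 165·2 = 330.
Total outcomes: 11! = 39916800.
Probability = 330/39916800 = 1/120960.

1/120960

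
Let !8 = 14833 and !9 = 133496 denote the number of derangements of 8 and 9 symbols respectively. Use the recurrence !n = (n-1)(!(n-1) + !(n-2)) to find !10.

1334961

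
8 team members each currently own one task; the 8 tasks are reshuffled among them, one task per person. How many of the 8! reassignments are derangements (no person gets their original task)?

14833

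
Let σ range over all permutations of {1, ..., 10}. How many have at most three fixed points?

Sum C(10,i)·!(10-i) for i = 0..3:
  i=0: C(10,0)·!10 = 1·1334961 = 1334961
  i=1: C(10,1)·!9 = 10·133496 = 1334960
  i=2: C(10,2)·!8 = 45·14833 = 667485
  i=3: C(10,3)·!7 = 120·1854 = 222480
Total = 3559886.

3559886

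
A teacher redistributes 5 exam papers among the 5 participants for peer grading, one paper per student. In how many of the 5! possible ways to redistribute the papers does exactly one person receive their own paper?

45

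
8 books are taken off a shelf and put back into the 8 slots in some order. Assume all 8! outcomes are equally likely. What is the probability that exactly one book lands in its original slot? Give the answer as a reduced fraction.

103/280

Favorable outcomes: C(8,1)·!7 = 8·1854 = 14832.
Total outcomes: 8! = 40320.
Probability = 14832/40320 = 103/280.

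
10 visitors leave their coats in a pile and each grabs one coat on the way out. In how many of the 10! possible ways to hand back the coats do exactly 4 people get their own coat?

Pick the 4 fixed positions: C(10,4) = 210 ways.
The other 6 form a derangement: !6 = 265.
Total: 210 × 265 = 55650.

55650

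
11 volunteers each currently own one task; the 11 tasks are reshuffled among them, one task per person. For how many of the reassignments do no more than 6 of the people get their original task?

Sum C(11,i)·!(11-i) for i = 0..6:
  i=0: C(11,0)·!11 = 1·14684570 = 14684570
  i=1: C(11,1)·!10 = 11·1334961 = 14684571
  i=2: C(11,2)·!9 = 55·133496 = 7342280
  i=3: C(11,3)·!8 = 165·14833 = 2447445
  i=4: C(11,4)·!7 = 330·1854 = 611820
  i=5: C(11,5)·!6 = 462·265 = 122430
  i=6: C(11,6)·!5 = 462·44 = 20328
Total = 39913444.

39913444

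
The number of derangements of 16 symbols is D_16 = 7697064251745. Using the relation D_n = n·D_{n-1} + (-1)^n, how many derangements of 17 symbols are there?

130850092279664

D_17 = 17·7697064251745 - 1 = 130850092279664.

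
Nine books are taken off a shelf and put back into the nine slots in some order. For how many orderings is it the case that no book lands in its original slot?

Recurrence: !9 = 8·(!8 + !7).
!9 = 8·(14833 + 1854) = 8·16687 = 133496

133496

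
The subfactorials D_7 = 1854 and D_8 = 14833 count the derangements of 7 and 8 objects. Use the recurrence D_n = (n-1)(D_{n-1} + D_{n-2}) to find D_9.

133496

D_9 = (9-1)·(D_8 + D_7) = 8·(14833 + 1854) = 8·16687 = 133496.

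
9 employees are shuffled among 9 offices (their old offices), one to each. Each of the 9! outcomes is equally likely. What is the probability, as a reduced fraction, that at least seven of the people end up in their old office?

37/362880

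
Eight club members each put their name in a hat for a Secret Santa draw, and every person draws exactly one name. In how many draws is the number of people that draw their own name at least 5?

141

Sum C(8,i)·!(8-i) for i = 5..8:
  i=5: C(8,5)·!3 = 56·2 = 112
  i=6: C(8,6)·!2 = 28·1 = 28
  i=7: C(8,7)·!1 = 8·0 = 0
  i=8: C(8,8)·!0 = 1·1 = 1
Total = 141.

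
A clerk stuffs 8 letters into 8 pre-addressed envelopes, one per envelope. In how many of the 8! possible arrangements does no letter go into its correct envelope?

14833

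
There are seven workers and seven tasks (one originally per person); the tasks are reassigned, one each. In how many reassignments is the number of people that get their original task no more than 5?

5039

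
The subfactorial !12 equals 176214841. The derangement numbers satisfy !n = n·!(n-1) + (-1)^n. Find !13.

2290792932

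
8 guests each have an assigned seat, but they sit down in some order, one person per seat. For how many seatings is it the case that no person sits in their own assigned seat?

!8 is the nearest integer to 8!/e.
8! = 40320, and 40320/e ≈ 14832.90, so !8 = 14833.

14833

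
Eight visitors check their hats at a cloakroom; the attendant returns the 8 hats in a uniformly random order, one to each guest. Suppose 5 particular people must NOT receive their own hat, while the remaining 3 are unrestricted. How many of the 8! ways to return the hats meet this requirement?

21234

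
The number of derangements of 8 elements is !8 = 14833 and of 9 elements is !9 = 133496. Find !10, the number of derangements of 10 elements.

1334961

!10 = (10-1)·(!9 + !8) = 9·(133496 + 14833) = 9·148329 = 1334961.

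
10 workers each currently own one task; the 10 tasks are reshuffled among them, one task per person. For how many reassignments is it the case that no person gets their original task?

1334961

!10 = 10! · Σ_{k=0}^{10} (-1)^k/k!
= 10! - 10!/1! + 10!/2! - 10!/3! + 10!/4! - 10!/5! + 10!/6! - 10!/7! + 10!/8! - 10!/9! + 10!/10!
= 3628800 - 3628800 + 1814400 - 604800 + 151200 - 30240 + 5040 - 720 + 90 - 10 + 1
= 1334961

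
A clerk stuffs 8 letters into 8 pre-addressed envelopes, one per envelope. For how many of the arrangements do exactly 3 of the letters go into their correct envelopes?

Choose which 3 of the 8 are fixed: C(8,3) = 56.
The remaining 5 must be deranged: !5 = 44.
Total: 56 × 44 = 2464.

2464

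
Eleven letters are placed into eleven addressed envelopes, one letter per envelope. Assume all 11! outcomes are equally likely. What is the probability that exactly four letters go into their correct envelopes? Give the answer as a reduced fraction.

103/6720

Favorable outcomes: C(11,4)·!7 = 330·1854 = 611820.
Total outcomes: 11! = 39916800.
Probability = 611820/39916800 = 103/6720.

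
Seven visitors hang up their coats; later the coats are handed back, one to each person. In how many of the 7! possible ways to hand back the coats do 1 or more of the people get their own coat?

3186

Sum C(7,i)·!(7-i) for i = 1..7:
  i=1: C(7,1)·!6 = 7·265 = 1855
  i=2: C(7,2)·!5 = 21·44 = 924
  i=3: C(7,3)·!4 = 35·9 = 315
  i=4: C(7,4)·!3 = 35·2 = 70
  i=5: C(7,5)·!2 = 21·1 = 21
  i=6: C(7,6)·!1 = 7·0 = 0
  i=7: C(7,7)·!0 = 1·1 = 1
Total = 3186.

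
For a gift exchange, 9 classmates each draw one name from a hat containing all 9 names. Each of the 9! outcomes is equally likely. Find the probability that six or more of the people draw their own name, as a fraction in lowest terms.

41/72576

Favorable outcomes: Σ_{i≥6} C(9,i)·!(9-i) = 84·2 + 36·1 + 9·0 + 1·1 = 205.
Total outcomes: 9! = 362880.
Probability = 205/362880 = 41/72576.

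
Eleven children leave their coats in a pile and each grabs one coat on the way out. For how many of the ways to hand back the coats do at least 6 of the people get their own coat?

23684

Sum C(11,i)·!(11-i) for i = 6..11:
  i=6: C(11,6)·!5 = 462·44 = 20328
  i=7: C(11,7)·!4 = 330·9 = 2970
  i=8: C(11,8)·!3 = 165·2 = 330
  i=9: C(11,9)·!2 = 55·1 = 55
  i=10: C(11,10)·!1 = 11·0 = 0
  i=11: C(11,11)·!0 = 1·1 = 1
Total = 23684.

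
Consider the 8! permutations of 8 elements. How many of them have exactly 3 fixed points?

2464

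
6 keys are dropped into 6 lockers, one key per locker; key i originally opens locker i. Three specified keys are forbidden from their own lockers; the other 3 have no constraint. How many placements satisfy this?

426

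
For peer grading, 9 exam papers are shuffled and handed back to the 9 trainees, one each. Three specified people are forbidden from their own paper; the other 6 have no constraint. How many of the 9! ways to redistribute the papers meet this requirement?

256320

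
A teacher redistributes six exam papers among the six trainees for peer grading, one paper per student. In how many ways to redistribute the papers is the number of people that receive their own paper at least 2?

191

# with exactly i fixed is C(6,i)·!(6-i); sum over i=2..6:
  i=2: C(6,2)·!4 = 15·9 = 135
  i=3: C(6,3)·!3 = 20·2 = 40
  i=4: C(6,4)·!2 = 15·1 = 15
  i=5: C(6,5)·!1 = 6·0 = 0
  i=6: C(6,6)·!0 = 1·1 = 1
Total = 191.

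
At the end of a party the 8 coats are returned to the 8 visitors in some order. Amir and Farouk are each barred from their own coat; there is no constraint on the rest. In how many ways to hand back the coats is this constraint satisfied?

Let A_j be the event that the j-th constrained one is fixed. By inclusion-exclusion over the 2 events:
Σ_{j=0}^{2} (-1)^j C(2,j)(8-j)!
= C(2,0)·8! - C(2,1)·7! + C(2,2)·6!
= 40320 - 10080 + 720
= 30960

30960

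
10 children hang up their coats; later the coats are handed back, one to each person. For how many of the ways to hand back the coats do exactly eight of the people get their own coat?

Choose which 8 of the 10 are fixed: C(10,8) = 45.
The other 2 form a derangement: !2 = 1.
Total: 45 × 1 = 45.

45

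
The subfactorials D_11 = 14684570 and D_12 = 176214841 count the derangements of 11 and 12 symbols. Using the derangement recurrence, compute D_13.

2290792932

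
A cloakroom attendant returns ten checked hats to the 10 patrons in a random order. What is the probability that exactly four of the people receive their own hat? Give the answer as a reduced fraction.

53/3456

Favorable outcomes: C(10,4)·!6 = 210·265 = 55650.
Total outcomes: 10! = 3628800.
Probability = 55650/3628800 = 53/3456.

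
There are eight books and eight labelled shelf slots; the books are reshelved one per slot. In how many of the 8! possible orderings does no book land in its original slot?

Use !n = (n-1)(!(n-1) + !(n-2)).
!8 = 7·(1854 + 265) = 7·2119 = 14833

14833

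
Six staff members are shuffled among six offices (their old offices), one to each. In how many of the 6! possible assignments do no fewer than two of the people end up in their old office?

191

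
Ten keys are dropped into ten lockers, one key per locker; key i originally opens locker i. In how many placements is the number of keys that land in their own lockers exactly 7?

Choose which 7 of the 10 are fixed: C(10,7) = 120.
The other 3 form a derangement: !3 = 2.
Total: 120 × 2 = 240.

240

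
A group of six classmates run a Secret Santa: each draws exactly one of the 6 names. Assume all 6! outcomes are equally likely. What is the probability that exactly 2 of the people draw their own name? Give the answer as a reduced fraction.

3/16

Favorable outcomes: C(6,2)·!4 = 15·9 = 135.
Total outcomes: 6! = 720.
Probability = 135/720 = 3/16.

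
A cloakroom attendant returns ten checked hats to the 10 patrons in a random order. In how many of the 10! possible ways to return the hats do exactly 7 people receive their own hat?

Pick the 7 fixed positions: C(10,7) = 120 ways.
The other 3 form a derangement: !3 = 2.
Total: 120 × 2 = 240.

240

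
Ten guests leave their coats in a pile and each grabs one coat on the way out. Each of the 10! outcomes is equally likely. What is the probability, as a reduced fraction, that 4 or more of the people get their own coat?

Favorable outcomes: Σ_{i≥4} C(10,i)·!(10-i) = 210·265 + 252·44 + 210·9 + 120·2 + 45·1 + 10·0 + 1·1 = 68914.
Total outcomes: 10! = 3628800.
Probability = 68914/3628800 = 34457/1814400.

34457/1814400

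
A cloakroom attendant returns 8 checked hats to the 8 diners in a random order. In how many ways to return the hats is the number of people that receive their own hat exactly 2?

7420

Pick the 2 fixed positions: C(8,2) = 28 ways.
The remaining 6 must be deranged: !6 = 265.
Total: 28 × 265 = 7420.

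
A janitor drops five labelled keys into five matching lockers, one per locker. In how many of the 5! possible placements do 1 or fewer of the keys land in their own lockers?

89

# with exactly i fixed is C(5,i)·!(5-i); sum over i=0..1:
  i=0: C(5,0)·!5 = 1·44 = 44
  i=1: C(5,1)·!4 = 5·9 = 45
Total = 89.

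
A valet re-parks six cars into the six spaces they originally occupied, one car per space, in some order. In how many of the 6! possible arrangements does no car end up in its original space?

265

The number of derangements of 6 is !6 = Σ_{k=0}^{6} (-1)^k·6!/k!
= 6! - 6!/1! + 6!/2! - 6!/3! + 6!/4! - 6!/5! + 6!/6!
= 720 - 720 + 360 - 120 + 30 - 6 + 1
= 265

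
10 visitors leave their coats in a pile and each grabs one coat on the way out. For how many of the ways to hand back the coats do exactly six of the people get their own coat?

1890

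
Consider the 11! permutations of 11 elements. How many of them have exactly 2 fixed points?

Choose which 2 of the 11 are fixed: C(11,2) = 55.
The remaining 9 must be deranged: !9 = 133496.
Total: 55 × 133496 = 7342280.

7342280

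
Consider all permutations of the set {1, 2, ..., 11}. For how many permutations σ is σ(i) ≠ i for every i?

14684570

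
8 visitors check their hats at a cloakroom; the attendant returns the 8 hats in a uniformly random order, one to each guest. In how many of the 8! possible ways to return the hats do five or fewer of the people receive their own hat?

40291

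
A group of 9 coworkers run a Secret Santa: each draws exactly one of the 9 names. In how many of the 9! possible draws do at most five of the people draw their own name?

# with exactly i fixed is C(9,i)·!(9-i); sum over i=0..5:
  i=0: C(9,0)·!9 = 1·133496 = 133496
  i=1: C(9,1)·!8 = 9·14833 = 133497
  i=2: C(9,2)·!7 = 36·1854 = 66744
  i=3: C(9,3)·!6 = 84·265 = 22260
  i=4: C(9,4)·!5 = 126·44 = 5544
  i=5: C(9,5)·!4 = 126·9 = 1134
Total = 362675.

362675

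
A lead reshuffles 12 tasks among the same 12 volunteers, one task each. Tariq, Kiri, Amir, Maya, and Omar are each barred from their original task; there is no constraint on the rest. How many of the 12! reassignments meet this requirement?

312273360

Inclusion-exclusion on the 5 forbidden self-matches:
Σ_{j=0}^{5} (-1)^j C(5,j)(12-j)!
= C(5,0)·12! - C(5,1)·11! + C(5,2)·10! - C(5,3)·9! + C(5,4)·8! - C(5,5)·7!
= 479001600 - 199584000 + 36288000 - 3628800 + 201600 - 5040
= 312273360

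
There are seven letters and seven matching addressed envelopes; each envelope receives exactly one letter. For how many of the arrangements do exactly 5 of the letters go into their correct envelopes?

21

Choose which 5 of the 7 are fixed: C(7,5) = 21.
The remaining 2 must be deranged: !2 = 1.
Total: 21 × 1 = 21.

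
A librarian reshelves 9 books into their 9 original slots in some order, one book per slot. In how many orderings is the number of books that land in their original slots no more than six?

Sum C(9,i)·!(9-i) for i = 0..6:
  i=0: C(9,0)·!9 = 1·133496 = 133496
  i=1: C(9,1)·!8 = 9·14833 = 133497
  i=2: C(9,2)·!7 = 36·1854 = 66744
  i=3: C(9,3)·!6 = 84·265 = 22260
  i=4: C(9,4)·!5 = 126·44 = 5544
  i=5: C(9,5)·!4 = 126·9 = 1134
  i=6: C(9,6)·!3 = 84·2 = 168
Total = 362843.

362843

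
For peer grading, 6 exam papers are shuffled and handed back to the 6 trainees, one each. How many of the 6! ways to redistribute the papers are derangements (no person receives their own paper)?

Use !n = n·!(n-1) + (-1)^n.
!6 = 6·44 + 1 = 265

265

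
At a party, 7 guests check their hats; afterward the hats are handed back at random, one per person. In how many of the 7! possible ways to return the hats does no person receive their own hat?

Use !n = n·!(n-1) + (-1)^n.
!7 = 7·265 - 1 = 1854

1854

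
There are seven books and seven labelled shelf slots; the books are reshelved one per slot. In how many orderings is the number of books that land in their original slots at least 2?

# with exactly i fixed is C(7,i)·!(7-i); sum over i=2..7:
  i=2: C(7,2)·!5 = 21·44 = 924
  i=3: C(7,3)·!4 = 35·9 = 315
  i=4: C(7,4)·!3 = 35·2 = 70
  i=5: C(7,5)·!2 = 21·1 = 21
  i=6: C(7,6)·!1 = 7·0 = 0
  i=7: C(7,7)·!0 = 1·1 = 1
Total = 1331.

1331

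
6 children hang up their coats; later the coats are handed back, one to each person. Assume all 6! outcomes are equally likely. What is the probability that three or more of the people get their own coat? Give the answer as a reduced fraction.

7/90

Favorable outcomes: Σ_{i≥3} C(6,i)·!(6-i) = 20·2 + 15·1 + 6·0 + 1·1 = 56.
Total outcomes: 6! = 720.
Probability = 56/720 = 7/90.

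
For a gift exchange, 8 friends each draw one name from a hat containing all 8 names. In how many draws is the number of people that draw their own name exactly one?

14832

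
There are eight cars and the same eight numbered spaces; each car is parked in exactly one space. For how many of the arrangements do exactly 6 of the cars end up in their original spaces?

28

Choose which 6 of the 8 are fixed: C(8,6) = 28.
The remaining 2 must be deranged: !2 = 1.
Total: 28 × 1 = 28.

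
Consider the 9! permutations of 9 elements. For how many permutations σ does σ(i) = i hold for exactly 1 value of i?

133497

Pick the single fixed position: C(9,1) = 9 ways.
The remaining 8 must be deranged: !8 = 14833.
Total: 9 × 14833 = 133497.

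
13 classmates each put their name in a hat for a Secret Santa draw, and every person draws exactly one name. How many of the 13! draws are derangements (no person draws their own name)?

Recurrence: !13 = 13·!12 + (-1)^13.
!13 = 13·176214841 - 1 = 2290792932

2290792932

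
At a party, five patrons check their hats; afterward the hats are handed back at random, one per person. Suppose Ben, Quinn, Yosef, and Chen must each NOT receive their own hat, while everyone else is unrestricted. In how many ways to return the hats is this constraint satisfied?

53

Let A_j be the event that the j-th constrained one is fixed. By inclusion-exclusion over the 4 events:
Σ_{j=0}^{4} (-1)^j C(4,j)(5-j)!
= C(4,0)·5! - C(4,1)·4! + C(4,2)·3! - C(4,3)·2! + C(4,4)·1!
= 120 - 96 + 36 - 8 + 1
= 53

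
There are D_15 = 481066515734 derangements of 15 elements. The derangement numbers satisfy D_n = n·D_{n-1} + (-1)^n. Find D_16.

D_16 = 16·481066515734 + 1 = 7697064251745.

7697064251745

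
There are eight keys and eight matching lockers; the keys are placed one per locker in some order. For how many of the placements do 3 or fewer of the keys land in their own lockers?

39549

Sum C(8,i)·!(8-i) for i = 0..3:
  i=0: C(8,0)·!8 = 1·14833 = 14833
  i=1: C(8,1)·!7 = 8·1854 = 14832
  i=2: C(8,2)·!6 = 28·265 = 7420
  i=3: C(8,3)·!5 = 56·44 = 2464
Total = 39549.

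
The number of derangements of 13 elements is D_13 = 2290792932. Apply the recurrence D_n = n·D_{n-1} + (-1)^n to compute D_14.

D_14 = 14·2290792932 + 1 = 32071101049.

32071101049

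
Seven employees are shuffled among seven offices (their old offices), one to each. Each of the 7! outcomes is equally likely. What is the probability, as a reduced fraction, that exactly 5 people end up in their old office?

Favorable outcomes: C(7,5)·!2 = 21·1 = 21.
Total outcomes: 7! = 5040.
Probability = 21/5040 = 1/240.

1/240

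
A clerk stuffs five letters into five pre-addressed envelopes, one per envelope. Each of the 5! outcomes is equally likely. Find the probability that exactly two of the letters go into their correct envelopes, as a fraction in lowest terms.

1/6

Favorable outcomes: C(5,2)·!3 = 10·2 = 20.
Total outcomes: 5! = 120.
Probability = 20/120 = 1/6.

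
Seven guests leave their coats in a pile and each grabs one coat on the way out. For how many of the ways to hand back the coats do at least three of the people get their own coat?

407

# with exactly i fixed is C(7,i)·!(7-i); sum over i=3..7:
  i=3: C(7,3)·!4 = 35·9 = 315
  i=4: C(7,4)·!3 = 35·2 = 70
  i=5: C(7,5)·!2 = 21·1 = 21
  i=6: C(7,6)·!1 = 7·0 = 0
  i=7: C(7,7)·!0 = 1·1 = 1
Total = 407.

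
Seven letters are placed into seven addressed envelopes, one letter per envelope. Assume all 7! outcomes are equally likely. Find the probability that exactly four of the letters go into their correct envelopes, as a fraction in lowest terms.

1/72

Favorable outcomes: C(7,4)·!3 = 35·2 = 70.
Total outcomes: 7! = 5040.
Probability = 70/5040 = 1/72.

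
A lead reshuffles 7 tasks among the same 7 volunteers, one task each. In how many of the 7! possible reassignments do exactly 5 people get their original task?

Choose which 5 of the 7 are fixed: C(7,5) = 21.
The remaining 2 must be deranged: !2 = 1.
Total: 21 × 1 = 21.

21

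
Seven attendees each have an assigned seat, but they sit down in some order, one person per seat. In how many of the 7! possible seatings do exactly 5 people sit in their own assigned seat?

21

Pick the 5 fixed positions: C(7,5) = 21 ways.
The other 2 form a derangement: !2 = 1.
Total: 21 × 1 = 21.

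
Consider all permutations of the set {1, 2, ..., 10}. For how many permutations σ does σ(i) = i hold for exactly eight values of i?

45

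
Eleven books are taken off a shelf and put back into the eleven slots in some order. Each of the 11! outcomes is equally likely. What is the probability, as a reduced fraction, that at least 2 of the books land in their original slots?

10547659/39916800

Favorable outcomes: Σ_{i≥2} C(11,i)·!(11-i) = 55·133496 + 165·14833 + 330·1854 + 462·265 + 462·44 + 330·9 + 165·2 + 55·1 + 11·0 + 1·1 = 10547659.
Total outcomes: 11! = 39916800.
Probability = 10547659/39916800 = 10547659/39916800.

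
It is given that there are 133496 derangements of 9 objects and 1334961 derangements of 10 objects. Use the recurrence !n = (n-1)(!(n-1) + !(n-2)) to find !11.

14684570

!11 = (11-1)·(!10 + !9) = 10·(1334961 + 133496) = 10·1468457 = 14684570.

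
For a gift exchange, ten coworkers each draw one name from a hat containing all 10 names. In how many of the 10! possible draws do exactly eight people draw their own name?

Choose which 8 of the 10 are fixed: C(10,8) = 45.
The other 2 form a derangement: !2 = 1.
Total: 45 × 1 = 45.

45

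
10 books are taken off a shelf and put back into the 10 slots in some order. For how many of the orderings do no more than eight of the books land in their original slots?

3628799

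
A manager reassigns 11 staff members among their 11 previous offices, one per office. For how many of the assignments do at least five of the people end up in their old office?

146114

# with exactly i fixed is C(11,i)·!(11-i); sum over i=5..11:
  i=5: C(11,5)·!6 = 462·265 = 122430
  i=6: C(11,6)·!5 = 462·44 = 20328
  i=7: C(11,7)·!4 = 330·9 = 2970
  i=8: C(11,8)·!3 = 165·2 = 330
  i=9: C(11,9)·!2 = 55·1 = 55
  i=10: C(11,10)·!1 = 11·0 = 0
  i=11: C(11,11)·!0 = 1·1 = 1
Total = 146114.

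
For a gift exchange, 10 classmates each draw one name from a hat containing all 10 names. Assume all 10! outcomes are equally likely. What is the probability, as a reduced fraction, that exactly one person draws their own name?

Favorable outcomes: C(10,1)·!9 = 10·133496 = 1334960.
Total outcomes: 10! = 3628800.
Probability = 1334960/3628800 = 16687/45360.

16687/45360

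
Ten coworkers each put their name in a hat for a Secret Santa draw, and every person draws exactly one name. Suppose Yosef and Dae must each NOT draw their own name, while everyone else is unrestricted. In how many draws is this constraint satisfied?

Inclusion-exclusion on the 2 forbidden self-matches:
Σ_{j=0}^{2} (-1)^j C(2,j)(10-j)!
= C(2,0)·10! - C(2,1)·9! + C(2,2)·8!
= 3628800 - 725760 + 40320
= 2943360

2943360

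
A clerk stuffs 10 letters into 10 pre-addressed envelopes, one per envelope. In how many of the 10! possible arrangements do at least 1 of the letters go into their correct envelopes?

Sum C(10,i)·!(10-i) for i = 1..10:
  i=1: C(10,1)·!9 = 10·133496 = 1334960
  i=2: C(10,2)·!8 = 45·14833 = 667485
  i=3: C(10,3)·!7 = 120·1854 = 222480
  i=4: C(10,4)·!6 = 210·265 = 55650
  i=5: C(10,5)·!5 = 252·44 = 11088
  i=6: C(10,6)·!4 = 210·9 = 1890
  i=7: C(10,7)·!3 = 120·2 = 240
  i=8: C(10,8)·!2 = 45·1 = 45
  i=9: C(10,9)·!1 = 10·0 = 0
  i=10: C(10,10)·!0 = 1·1 = 1
Total = 2293839.

2293839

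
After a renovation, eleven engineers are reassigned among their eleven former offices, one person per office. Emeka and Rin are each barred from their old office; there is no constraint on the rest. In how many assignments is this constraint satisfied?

33022080

Inclusion-exclusion on the 2 forbidden self-matches:
Σ_{j=0}^{2} (-1)^j C(2,j)(11-j)!
= C(2,0)·11! - C(2,1)·10! + C(2,2)·9!
= 39916800 - 7257600 + 362880
= 33022080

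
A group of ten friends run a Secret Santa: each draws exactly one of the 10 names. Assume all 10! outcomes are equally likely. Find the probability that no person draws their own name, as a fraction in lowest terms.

Favorable outcomes: !10 = 1334961.
Total outcomes: 10! = 3628800.
Probability = 1334961/3628800 = 16481/44800.

16481/44800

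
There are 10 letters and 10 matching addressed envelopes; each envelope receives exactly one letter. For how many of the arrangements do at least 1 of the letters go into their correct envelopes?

2293839

# with exactly i fixed is C(10,i)·!(10-i); sum over i=1..10:
  i=1: C(10,1)·!9 = 10·133496 = 1334960
  i=2: C(10,2)·!8 = 45·14833 = 667485
  i=3: C(10,3)·!7 = 120·1854 = 222480
  i=4: C(10,4)·!6 = 210·265 = 55650
  i=5: C(10,5)·!5 = 252·44 = 11088
  i=6: C(10,6)·!4 = 210·9 = 1890
  i=7: C(10,7)·!3 = 120·2 = 240
  i=8: C(10,8)·!2 = 45·1 = 45
  i=9: C(10,9)·!1 = 10·0 = 0
  i=10: C(10,10)·!0 = 1·1 = 1
Total = 2293839.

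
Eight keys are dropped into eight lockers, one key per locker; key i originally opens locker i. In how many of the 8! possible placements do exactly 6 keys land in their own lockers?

Choose which 6 of the 8 are fixed: C(8,6) = 28.
The other 2 form a derangement: !2 = 1.
Total: 28 × 1 = 28.

28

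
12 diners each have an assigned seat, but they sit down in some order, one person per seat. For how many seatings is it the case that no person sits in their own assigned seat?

176214841

Recurrence: !12 = 11·(!11 + !10).
!12 = 11·(14684570 + 1334961) = 11·16019531 = 176214841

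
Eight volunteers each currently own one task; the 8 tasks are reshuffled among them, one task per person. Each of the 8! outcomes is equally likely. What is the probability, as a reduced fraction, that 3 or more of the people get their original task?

Favorable outcomes: Σ_{i≥3} C(8,i)·!(8-i) = 56·44 + 70·9 + 56·2 + 28·1 + 8·0 + 1·1 = 3235.
Total outcomes: 8! = 40320.
Probability = 3235/40320 = 647/8064.

647/8064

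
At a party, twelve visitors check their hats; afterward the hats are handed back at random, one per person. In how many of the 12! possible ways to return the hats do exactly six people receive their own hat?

244860

Pick the 6 fixed positions: C(12,6) = 924 ways.
The remaining 6 must be deranged: !6 = 265.
Total: 924 × 265 = 244860.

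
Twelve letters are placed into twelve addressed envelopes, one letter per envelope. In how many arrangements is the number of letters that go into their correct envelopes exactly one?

176214840

Choose which one of the 12 is fixed: C(12,1) = 12.
The remaining 11 must be deranged: !11 = 14684570.
Total: 12 × 14684570 = 176214840.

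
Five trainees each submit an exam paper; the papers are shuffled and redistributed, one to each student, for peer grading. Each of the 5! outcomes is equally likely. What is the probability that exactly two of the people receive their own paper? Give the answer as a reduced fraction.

1/6

Favorable outcomes: C(5,2)·!3 = 10·2 = 20.
Total outcomes: 5! = 120.
Probability = 20/120 = 1/6.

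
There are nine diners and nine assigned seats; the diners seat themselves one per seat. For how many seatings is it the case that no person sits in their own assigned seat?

!9 is the nearest integer to 9!/e.
9! = 362880, and 362880/e ≈ 133496.09, so !9 = 133496.

133496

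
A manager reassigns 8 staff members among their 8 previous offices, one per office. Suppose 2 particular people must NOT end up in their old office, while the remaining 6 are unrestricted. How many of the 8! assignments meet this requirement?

30960

Inclusion-exclusion on the 2 forbidden self-matches:
Σ_{j=0}^{2} (-1)^j C(2,j)(8-j)!
= C(2,0)·8! - C(2,1)·7! + C(2,2)·6!
= 40320 - 10080 + 720
= 30960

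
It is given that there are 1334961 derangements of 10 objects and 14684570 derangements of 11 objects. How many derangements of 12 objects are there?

176214841

D_12 = (12-1)·(D_11 + D_10) = 11·(14684570 + 1334961) = 11·16019531 = 176214841.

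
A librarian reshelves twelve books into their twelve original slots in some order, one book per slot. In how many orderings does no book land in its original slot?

176214841

!12 is the nearest integer to 12!/e.
12! = 479001600, and 479001600/e ≈ 176214840.93, so !12 = 176214841.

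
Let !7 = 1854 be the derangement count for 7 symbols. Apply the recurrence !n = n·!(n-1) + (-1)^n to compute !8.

!8 = 8·1854 + 1 = 14833.

14833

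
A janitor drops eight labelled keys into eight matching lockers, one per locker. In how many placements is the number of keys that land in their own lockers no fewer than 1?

Sum C(8,i)·!(8-i) for i = 1..8:
  i=1: C(8,1)·!7 = 8·1854 = 14832
  i=2: C(8,2)·!6 = 28·265 = 7420
  i=3: C(8,3)·!5 = 56·44 = 2464
  i=4: C(8,4)·!4 = 70·9 = 630
  i=5: C(8,5)·!3 = 56·2 = 112
  i=6: C(8,6)·!2 = 28·1 = 28
  i=7: C(8,7)·!1 = 8·0 = 0
  i=8: C(8,8)·!0 = 1·1 = 1
Total = 25487.

25487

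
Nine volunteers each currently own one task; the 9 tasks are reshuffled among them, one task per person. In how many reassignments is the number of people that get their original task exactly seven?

36

Choose which 7 of the 9 are fixed: C(9,7) = 36.
The other 2 form a derangement: !2 = 1.
Total: 36 × 1 = 36.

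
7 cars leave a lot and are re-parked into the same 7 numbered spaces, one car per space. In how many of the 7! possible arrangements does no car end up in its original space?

!7 = 7! · Σ_{k=0}^{7} (-1)^k/k!
= 7! - 7!/1! + 7!/2! - 7!/3! + 7!/4! - 7!/5! + 7!/6! - 7!/7!
= 5040 - 5040 + 2520 - 840 + 210 - 42 + 7 - 1
= 1854

1854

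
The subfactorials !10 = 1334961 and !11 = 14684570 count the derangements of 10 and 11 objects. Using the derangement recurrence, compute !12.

!12 = (12-1)·(!11 + !10) = 11·(14684570 + 1334961) = 11·16019531 = 176214841.

176214841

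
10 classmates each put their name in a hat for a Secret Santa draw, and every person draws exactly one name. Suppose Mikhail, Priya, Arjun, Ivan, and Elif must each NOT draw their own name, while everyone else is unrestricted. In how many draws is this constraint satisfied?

Let A_j be the event that the j-th constrained one is fixed. By inclusion-exclusion over the 5 events:
Σ_{j=0}^{5} (-1)^j C(5,j)(10-j)!
= C(5,0)·10! - C(5,1)·9! + C(5,2)·8! - C(5,3)·7! + C(5,4)·6! - C(5,5)·5!
= 3628800 - 1814400 + 403200 - 50400 + 3600 - 120
= 2170680

2170680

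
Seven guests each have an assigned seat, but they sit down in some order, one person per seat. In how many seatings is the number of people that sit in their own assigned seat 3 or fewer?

# with exactly i fixed is C(7,i)·!(7-i); sum over i=0..3:
  i=0: C(7,0)·!7 = 1·1854 = 1854
  i=1: C(7,1)·!6 = 7·265 = 1855
  i=2: C(7,2)·!5 = 21·44 = 924
  i=3: C(7,3)·!4 = 35·9 = 315
Total = 4948.

4948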